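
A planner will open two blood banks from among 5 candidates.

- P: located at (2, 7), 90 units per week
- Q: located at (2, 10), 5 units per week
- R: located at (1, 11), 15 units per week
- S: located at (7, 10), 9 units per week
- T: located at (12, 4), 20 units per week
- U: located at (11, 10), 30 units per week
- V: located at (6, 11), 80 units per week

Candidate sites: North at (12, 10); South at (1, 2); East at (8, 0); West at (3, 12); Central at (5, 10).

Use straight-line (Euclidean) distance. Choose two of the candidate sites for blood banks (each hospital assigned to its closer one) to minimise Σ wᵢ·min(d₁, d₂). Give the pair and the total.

Evaluate every pair (each demand assigned to the nearer of the two):
  {North, Central}: total = 739.8
  {East, Central}: total = 883.0
  {West, Central}: total = 922.1
  {North, West}: total = 946.9
  {South, Central}: total = 954.2
  {East, West}: total = 1157.4
  {South, West}: total = 1267.9
  {North, South}: total = 1315.8
  {North, East}: total = 1720.2
  {South, East}: total = 1974.2
Best pair: {North, Central} with total 739.8.

{North, Central}, total 739.8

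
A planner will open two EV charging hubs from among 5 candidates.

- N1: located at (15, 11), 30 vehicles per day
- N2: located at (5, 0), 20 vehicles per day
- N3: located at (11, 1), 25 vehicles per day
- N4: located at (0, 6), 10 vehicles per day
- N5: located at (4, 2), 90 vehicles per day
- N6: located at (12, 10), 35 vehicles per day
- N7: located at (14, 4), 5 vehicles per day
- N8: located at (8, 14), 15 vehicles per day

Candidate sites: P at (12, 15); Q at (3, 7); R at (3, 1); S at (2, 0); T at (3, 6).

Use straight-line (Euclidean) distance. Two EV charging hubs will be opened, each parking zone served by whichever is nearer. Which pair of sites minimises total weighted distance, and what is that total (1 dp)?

Evaluate every pair (each demand assigned to the nearer of the two):
  {P, R}: total = 873.1
  {P, S}: total = 1046.9
  {P, T}: total = 1206.2
  {Q, R}: total = 1301.2
  {P, Q}: total = 1328.9
  {R, T}: total = 1334.1
  {Q, S}: total = 1470.1
  {S, T}: total = 1503.1
  {R, S}: total = 1610.3
  {Q, T}: total = 1659.9
Best pair: {P, R} with total 873.1.

{P, R}, total 873.1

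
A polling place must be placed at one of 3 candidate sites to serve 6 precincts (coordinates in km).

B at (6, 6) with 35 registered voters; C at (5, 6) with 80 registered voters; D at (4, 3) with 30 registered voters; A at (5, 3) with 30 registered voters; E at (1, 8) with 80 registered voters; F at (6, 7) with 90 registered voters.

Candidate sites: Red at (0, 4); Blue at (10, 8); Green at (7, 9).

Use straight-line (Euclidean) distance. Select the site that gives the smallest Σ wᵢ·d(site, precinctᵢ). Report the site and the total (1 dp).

Total weighted distance at each candidate:
  Red (0, 4): total = 1862.4
  Blue (10, 8): total = 2124.9
  Green (7, 9): total = 1478.0
Minimum is at Green with total 1478.0 km.

Green, total 1478.0 km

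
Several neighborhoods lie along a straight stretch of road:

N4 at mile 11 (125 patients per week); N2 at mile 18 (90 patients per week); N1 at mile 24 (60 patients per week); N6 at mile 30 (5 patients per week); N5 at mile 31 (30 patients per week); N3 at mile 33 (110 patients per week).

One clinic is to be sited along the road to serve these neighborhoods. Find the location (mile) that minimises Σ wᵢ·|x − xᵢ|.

For a sum of weighted absolute distances on a line, the optimum is the weighted median (not the mean). Total weight W = 420; half-weight = 210.
Sort by position and accumulate weight:
  mile 11 (N4, w=125) → cum 125
  mile 18 (N2, w=90) → cum 215  ≥ 210 → median here
  mile 24 (N1, w=60) → cum 275
  mile 30 (N6, w=5) → cum 280
  mile 31 (N5, w=30) → cum 310
  mile 33 (N3, w=110) → cum 420
Optimal location: mile 18.

x = 18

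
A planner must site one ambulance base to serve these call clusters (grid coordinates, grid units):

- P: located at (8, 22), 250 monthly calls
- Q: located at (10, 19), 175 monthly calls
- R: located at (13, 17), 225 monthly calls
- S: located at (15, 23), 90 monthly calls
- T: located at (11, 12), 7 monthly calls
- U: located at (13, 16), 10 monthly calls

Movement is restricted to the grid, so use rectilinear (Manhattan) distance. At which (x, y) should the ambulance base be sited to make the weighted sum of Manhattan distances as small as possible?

(10, 19)

Manhattan distance separates: Σwᵢ(|x−xᵢ|+|y−yᵢ|) = Σwᵢ|x−xᵢ| + Σwᵢ|y−yᵢ|, so x and y are optimised independently as 1-D weighted medians.
Total weight W = 757; half = 378.5.
x-coordinate, sorted with cumulative weight:
  x=8 (P, w=250) cum 250
  x=10 (Q, w=175) cum 425  ← median
  x=11 (T, w=7) cum 432
  x=13 (R, w=225) cum 657
  x=13 (U, w=10) cum 667
  x=15 (S, w=90) cum 757
⇒ x* = 10
y-coordinate, sorted with cumulative weight:
  y=12 (T, w=7) cum 7
  y=16 (U, w=10) cum 17
  y=17 (R, w=225) cum 242
  y=19 (Q, w=175) cum 417  ← median
  y=22 (P, w=250) cum 667
  y=23 (S, w=90) cum 757
⇒ y* = 19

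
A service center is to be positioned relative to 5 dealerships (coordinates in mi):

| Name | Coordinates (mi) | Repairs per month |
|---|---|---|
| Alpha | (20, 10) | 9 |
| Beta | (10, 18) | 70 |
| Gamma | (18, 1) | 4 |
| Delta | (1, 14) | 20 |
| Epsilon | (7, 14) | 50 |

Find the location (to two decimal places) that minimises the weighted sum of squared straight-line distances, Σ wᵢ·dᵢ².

(8.64, 15.25)

The minimiser of Σwᵢ‖p−pᵢ‖² is the weighted centroid p* = (Σwᵢpᵢ)/(Σwᵢ).
Σwᵢ = 153.
Σwᵢxᵢ = 9·20 + 70·10 + 4·18 + 20·1 + 50·7 = 1322.
Σwᵢyᵢ = 9·10 + 70·18 + 4·1 + 20·14 + 50·14 = 2334.
x* = 1322/153 = 8.64, y* = 2334/153 = 15.25.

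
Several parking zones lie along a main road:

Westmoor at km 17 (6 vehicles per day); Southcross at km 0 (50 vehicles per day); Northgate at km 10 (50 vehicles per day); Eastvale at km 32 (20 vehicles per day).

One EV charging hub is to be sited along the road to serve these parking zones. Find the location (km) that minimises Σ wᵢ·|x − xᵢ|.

For a sum of weighted absolute distances on a line, the optimum is the weighted median (not the mean). Total weight W = 126; half-weight = 63.
Sort by position and accumulate weight:
  km 0 (Southcross, w=50) → cum 50
  km 10 (Northgate, w=50) → cum 100  ≥ 63 → median here
  km 17 (Westmoor, w=6) → cum 106
  km 32 (Eastvale, w=20) → cum 126
Optimal location: km 10.

x = 10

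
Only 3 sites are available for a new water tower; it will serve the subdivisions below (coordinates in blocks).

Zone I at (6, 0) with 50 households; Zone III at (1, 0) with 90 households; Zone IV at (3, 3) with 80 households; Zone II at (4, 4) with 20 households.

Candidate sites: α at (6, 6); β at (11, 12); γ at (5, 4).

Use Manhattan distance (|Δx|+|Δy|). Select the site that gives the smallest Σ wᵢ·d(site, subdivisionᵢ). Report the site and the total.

γ, total 1230 blocks

Total weighted distance at each candidate:
  α (6, 6): total = 1850
  β (11, 12): total = 4490
  γ (5, 4): total = 1230
Minimum is at γ with total 1230 blocks.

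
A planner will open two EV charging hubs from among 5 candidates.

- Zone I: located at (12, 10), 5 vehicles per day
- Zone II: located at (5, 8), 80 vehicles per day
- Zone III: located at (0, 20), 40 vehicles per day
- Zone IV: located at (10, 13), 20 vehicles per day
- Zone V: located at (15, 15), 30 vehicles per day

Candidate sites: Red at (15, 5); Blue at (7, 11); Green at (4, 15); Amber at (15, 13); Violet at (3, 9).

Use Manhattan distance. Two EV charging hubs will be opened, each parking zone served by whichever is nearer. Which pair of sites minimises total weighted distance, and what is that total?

Evaluate every pair (each demand assigned to the nearer of the two):
  {Amber, Violet}: total = 990
  {Green, Violet}: total = 1140
  {Green, Amber}: total = 1190
  {Blue, Green}: total = 1220
  {Blue, Amber}: total = 1230
  {Blue, Violet}: total = 1290
  {Red, Violet}: total = 1360
  {Red, Blue}: total = 1470
  {Red, Green}: total = 1500
  {Red, Amber}: total = 2110
Best pair: {Amber, Violet} with total 990.

{Amber, Violet}, total 990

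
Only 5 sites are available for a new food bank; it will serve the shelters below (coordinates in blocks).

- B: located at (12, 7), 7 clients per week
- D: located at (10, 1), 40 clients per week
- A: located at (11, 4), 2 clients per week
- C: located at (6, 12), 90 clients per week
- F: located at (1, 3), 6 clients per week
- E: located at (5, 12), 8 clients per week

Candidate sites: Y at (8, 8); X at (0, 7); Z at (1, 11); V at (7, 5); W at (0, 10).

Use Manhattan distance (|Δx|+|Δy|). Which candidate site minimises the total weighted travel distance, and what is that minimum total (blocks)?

Y, total 1077 blocks

Total weighted distance at each candidate:
  Y (8, 8): total = 1077
  X (0, 7): total = 1852
  Z (1, 11): total = 1527
  V (7, 5): total = 1179
  W (0, 10): total = 1723
Minimum is at Y with total 1077 blocks.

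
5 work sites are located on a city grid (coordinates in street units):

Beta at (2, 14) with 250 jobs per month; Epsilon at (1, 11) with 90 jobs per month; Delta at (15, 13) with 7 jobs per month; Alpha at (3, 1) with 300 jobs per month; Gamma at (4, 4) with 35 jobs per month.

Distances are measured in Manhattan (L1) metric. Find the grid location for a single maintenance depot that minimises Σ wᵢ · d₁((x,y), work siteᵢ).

(3, 11)

Manhattan distance separates: Σwᵢ(|x−xᵢ|+|y−yᵢ|) = Σwᵢ|x−xᵢ| + Σwᵢ|y−yᵢ|, so x and y are optimised independently as 1-D weighted medians.
Total weight W = 682; half = 341.
x-coordinate, sorted with cumulative weight:
  x=1 (Epsilon, w=90) cum 90
  x=2 (Beta, w=250) cum 340
  x=3 (Alpha, w=300) cum 640  ← median
  x=4 (Gamma, w=35) cum 675
  x=15 (Delta, w=7) cum 682
⇒ x* = 3
y-coordinate, sorted with cumulative weight:
  y=1 (Alpha, w=300) cum 300
  y=4 (Gamma, w=35) cum 335
  y=11 (Epsilon, w=90) cum 425  ← median
  y=13 (Delta, w=7) cum 432
  y=14 (Beta, w=250) cum 682
⇒ y* = 11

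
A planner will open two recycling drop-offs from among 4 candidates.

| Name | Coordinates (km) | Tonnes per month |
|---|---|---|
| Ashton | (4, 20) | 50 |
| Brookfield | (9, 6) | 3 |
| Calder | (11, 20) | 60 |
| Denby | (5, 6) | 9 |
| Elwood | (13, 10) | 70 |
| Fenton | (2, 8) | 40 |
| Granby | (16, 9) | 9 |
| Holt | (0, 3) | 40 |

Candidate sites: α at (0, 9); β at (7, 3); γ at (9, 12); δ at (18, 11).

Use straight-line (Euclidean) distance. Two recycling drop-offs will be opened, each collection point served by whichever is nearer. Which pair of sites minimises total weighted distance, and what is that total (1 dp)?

{α, γ}, total 1748.0

Evaluate every pair (each demand assigned to the nearer of the two):
  {α, γ}: total = 1748.0
  {β, γ}: total = 1954.2
  {α, δ}: total = 2062.1
  {γ, δ}: total = 2219.5
  {β, δ}: total = 2504.8
  {α, β}: total = 2634.0
Best pair: {α, γ} with total 1748.0.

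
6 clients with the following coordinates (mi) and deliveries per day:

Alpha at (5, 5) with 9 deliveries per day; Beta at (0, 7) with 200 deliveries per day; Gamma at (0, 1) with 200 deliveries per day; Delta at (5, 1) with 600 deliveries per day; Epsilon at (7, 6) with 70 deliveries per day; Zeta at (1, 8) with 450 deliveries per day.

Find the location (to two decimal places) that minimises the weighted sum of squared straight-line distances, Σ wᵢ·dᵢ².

The minimiser of Σwᵢ‖p−pᵢ‖² is the weighted centroid p* = (Σwᵢpᵢ)/(Σwᵢ).
Σwᵢ = 1529.
Σwᵢxᵢ = 9·5 + 200·0 + 200·0 + 600·5 + 70·7 + 450·1 = 3985.
Σwᵢyᵢ = 9·5 + 200·7 + 200·1 + 600·1 + 70·6 + 450·8 = 6265.
x* = 3985/1529 = 2.61, y* = 6265/1529 = 4.10.

(2.61, 4.10)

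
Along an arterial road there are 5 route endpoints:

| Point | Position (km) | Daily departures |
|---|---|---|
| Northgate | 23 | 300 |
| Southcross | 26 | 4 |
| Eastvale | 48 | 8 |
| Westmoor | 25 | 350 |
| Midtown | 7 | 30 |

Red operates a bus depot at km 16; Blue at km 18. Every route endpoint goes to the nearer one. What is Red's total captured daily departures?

The indifferent point is the midpoint (16+18)/2 = 17; route endpoints left of it (closer to Red at 16) go to Red, those right go to Blue.
  Midtown at 7 (w=30) → Red
  Northgate at 23 (w=300) → Blue
  Westmoor at 25 (w=350) → Blue
  Southcross at 26 (w=4) → Blue
  Eastvale at 48 (w=8) → Blue
Red captures 30; Blue captures 662.

30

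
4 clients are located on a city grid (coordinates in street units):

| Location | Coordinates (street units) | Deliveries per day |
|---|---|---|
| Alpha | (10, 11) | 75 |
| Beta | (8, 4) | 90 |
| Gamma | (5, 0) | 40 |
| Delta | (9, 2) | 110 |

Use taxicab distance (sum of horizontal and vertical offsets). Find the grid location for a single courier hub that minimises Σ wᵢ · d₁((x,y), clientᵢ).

(9, 4)

Manhattan distance separates: Σwᵢ(|x−xᵢ|+|y−yᵢ|) = Σwᵢ|x−xᵢ| + Σwᵢ|y−yᵢ|, so x and y are optimised independently as 1-D weighted medians.
Total weight W = 315; half = 157.5.
x-coordinate, sorted with cumulative weight:
  x=5 (Gamma, w=40) cum 40
  x=8 (Beta, w=90) cum 130
  x=9 (Delta, w=110) cum 240  ← median
  x=10 (Alpha, w=75) cum 315
⇒ x* = 9
y-coordinate, sorted with cumulative weight:
  y=0 (Gamma, w=40) cum 40
  y=2 (Delta, w=110) cum 150
  y=4 (Beta, w=90) cum 240  ← median
  y=11 (Alpha, w=75) cum 315
⇒ y* = 4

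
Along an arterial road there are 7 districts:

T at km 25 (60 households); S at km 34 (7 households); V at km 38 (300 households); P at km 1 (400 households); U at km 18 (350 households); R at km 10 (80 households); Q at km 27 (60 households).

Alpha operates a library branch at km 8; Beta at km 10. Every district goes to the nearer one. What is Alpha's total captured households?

The indifferent point is the midpoint (8+10)/2 = 9; districts left of it (closer to Alpha at 8) go to Alpha, those right go to Beta.
  P at 1 (w=400) → Alpha
  R at 10 (w=80) → Beta
  U at 18 (w=350) → Beta
  T at 25 (w=60) → Beta
  Q at 27 (w=60) → Beta
  S at 34 (w=7) → Beta
  V at 38 (w=300) → Beta
Alpha captures 400; Beta captures 857.

400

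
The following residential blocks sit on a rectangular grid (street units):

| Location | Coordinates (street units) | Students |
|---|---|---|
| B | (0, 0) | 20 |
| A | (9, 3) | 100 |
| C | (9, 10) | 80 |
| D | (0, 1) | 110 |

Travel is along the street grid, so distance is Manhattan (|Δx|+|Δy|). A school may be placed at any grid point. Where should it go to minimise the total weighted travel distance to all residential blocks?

Manhattan distance separates: Σwᵢ(|x−xᵢ|+|y−yᵢ|) = Σwᵢ|x−xᵢ| + Σwᵢ|y−yᵢ|, so x and y are optimised independently as 1-D weighted medians.
Total weight W = 310; half = 155.
x-coordinate, sorted with cumulative weight:
  x=0 (B, w=20) cum 20
  x=0 (D, w=110) cum 130
  x=9 (A, w=100) cum 230  ← median
  x=9 (C, w=80) cum 310
⇒ x* = 9
y-coordinate, sorted with cumulative weight:
  y=0 (B, w=20) cum 20
  y=1 (D, w=110) cum 130
  y=3 (A, w=100) cum 230  ← median
  y=10 (C, w=80) cum 310
⇒ y* = 3

(9, 3)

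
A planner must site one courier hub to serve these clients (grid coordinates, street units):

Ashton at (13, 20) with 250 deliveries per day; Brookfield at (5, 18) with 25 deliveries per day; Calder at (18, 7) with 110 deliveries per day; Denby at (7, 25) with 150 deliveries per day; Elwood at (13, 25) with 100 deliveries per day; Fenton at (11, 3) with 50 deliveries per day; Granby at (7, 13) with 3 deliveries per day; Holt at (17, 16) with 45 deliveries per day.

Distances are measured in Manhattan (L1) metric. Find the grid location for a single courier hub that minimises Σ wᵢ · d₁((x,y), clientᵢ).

(13, 20)

Manhattan distance separates: Σwᵢ(|x−xᵢ|+|y−yᵢ|) = Σwᵢ|x−xᵢ| + Σwᵢ|y−yᵢ|, so x and y are optimised independently as 1-D weighted medians.
Total weight W = 733; half = 366.5.
x-coordinate, sorted with cumulative weight:
  x=5 (Brookfield, w=25) cum 25
  x=7 (Denby, w=150) cum 175
  x=7 (Granby, w=3) cum 178
  x=11 (Fenton, w=50) cum 228
  x=13 (Ashton, w=250) cum 478  ← median
  x=13 (Elwood, w=100) cum 578
  x=17 (Holt, w=45) cum 623
  x=18 (Calder, w=110) cum 733
⇒ x* = 13
y-coordinate, sorted with cumulative weight:
  y=3 (Fenton, w=50) cum 50
  y=7 (Calder, w=110) cum 160
  y=13 (Granby, w=3) cum 163
  y=16 (Holt, w=45) cum 208
  y=18 (Brookfield, w=25) cum 233
  y=20 (Ashton, w=250) cum 483  ← median
  y=25 (Denby, w=150) cum 633
  y=25 (Elwood, w=100) cum 733
⇒ y* = 20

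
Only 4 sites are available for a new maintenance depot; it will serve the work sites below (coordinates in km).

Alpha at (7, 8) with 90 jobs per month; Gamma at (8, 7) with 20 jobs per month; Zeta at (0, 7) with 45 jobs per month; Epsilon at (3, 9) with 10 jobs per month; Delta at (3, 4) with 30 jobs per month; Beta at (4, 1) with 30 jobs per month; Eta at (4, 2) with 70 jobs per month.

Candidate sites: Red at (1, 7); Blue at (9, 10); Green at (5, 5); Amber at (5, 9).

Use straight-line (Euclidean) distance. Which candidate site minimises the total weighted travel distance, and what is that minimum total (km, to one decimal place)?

Total weighted distance at each candidate:
  Red (1, 7): total = 1478.3
  Blue (9, 10): total = 2029.3
  Green (5, 5): total = 1095.8
  Amber (5, 9): total = 1434.1
Minimum is at Green with total 1095.8 km.

Green, total 1095.8 km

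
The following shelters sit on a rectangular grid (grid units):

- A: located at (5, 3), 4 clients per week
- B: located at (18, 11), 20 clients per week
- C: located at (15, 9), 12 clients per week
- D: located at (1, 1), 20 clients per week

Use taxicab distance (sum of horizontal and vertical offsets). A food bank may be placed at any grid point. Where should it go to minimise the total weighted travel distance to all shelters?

(15, 9)

Manhattan distance separates: Σwᵢ(|x−xᵢ|+|y−yᵢ|) = Σwᵢ|x−xᵢ| + Σwᵢ|y−yᵢ|, so x and y are optimised independently as 1-D weighted medians.
Total weight W = 56; half = 28.
x-coordinate, sorted with cumulative weight:
  x=1 (D, w=20) cum 20
  x=5 (A, w=4) cum 24
  x=15 (C, w=12) cum 36  ← median
  x=18 (B, w=20) cum 56
⇒ x* = 15
y-coordinate, sorted with cumulative weight:
  y=1 (D, w=20) cum 20
  y=3 (A, w=4) cum 24
  y=9 (C, w=12) cum 36  ← median
  y=11 (B, w=20) cum 56
⇒ y* = 9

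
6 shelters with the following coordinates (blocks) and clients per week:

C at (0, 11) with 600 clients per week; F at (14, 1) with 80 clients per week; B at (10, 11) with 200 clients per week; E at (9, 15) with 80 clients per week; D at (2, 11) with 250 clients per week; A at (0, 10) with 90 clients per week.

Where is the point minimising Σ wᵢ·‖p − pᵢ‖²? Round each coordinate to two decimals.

(3.34, 10.56)

The minimiser of Σwᵢ‖p−pᵢ‖² is the weighted centroid p* = (Σwᵢpᵢ)/(Σwᵢ).
Σwᵢ = 1300.
Σwᵢxᵢ = 600·0 + 80·14 + 200·10 + 80·9 + 250·2 + 90·0 = 4340.
Σwᵢyᵢ = 600·11 + 80·1 + 200·11 + 80·15 + 250·11 + 90·10 = 13730.
x* = 4340/1300 = 3.34, y* = 13730/1300 = 10.56.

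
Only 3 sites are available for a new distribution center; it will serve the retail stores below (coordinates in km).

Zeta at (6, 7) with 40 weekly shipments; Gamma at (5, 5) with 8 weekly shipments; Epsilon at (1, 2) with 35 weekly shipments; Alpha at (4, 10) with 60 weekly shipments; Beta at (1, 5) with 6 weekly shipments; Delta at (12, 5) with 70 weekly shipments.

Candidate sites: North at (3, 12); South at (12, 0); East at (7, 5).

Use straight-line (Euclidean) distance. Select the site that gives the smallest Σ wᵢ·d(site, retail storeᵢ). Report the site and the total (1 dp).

Total weighted distance at each candidate:
  North (3, 12): total = 1624.4
  South (12, 0): total = 2019.8
  East (7, 5): total = 1076.1
Minimum is at East with total 1076.1 km.

East, total 1076.1 km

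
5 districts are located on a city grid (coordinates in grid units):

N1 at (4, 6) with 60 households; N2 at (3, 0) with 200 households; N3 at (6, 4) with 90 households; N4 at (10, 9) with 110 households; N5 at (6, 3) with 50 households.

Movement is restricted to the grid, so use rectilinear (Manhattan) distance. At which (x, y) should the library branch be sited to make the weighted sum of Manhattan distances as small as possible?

Manhattan distance separates: Σwᵢ(|x−xᵢ|+|y−yᵢ|) = Σwᵢ|x−xᵢ| + Σwᵢ|y−yᵢ|, so x and y are optimised independently as 1-D weighted medians.
Total weight W = 510; half = 255.
x-coordinate, sorted with cumulative weight:
  x=3 (N2, w=200) cum 200
  x=4 (N1, w=60) cum 260  ← median
  x=6 (N3, w=90) cum 350
  x=6 (N5, w=50) cum 400
  x=10 (N4, w=110) cum 510
⇒ x* = 4
y-coordinate, sorted with cumulative weight:
  y=0 (N2, w=200) cum 200
  y=3 (N5, w=50) cum 250
  y=4 (N3, w=90) cum 340  ← median
  y=6 (N1, w=60) cum 400
  y=9 (N4, w=110) cum 510
⇒ y* = 4

(4, 4)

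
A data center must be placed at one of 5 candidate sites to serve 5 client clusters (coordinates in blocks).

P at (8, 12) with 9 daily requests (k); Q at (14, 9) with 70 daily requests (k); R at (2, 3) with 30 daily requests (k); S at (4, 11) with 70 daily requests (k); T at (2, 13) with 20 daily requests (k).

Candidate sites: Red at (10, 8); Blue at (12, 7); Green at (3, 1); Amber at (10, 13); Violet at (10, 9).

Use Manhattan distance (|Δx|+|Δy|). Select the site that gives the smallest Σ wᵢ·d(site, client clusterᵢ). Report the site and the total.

Total weighted distance at each candidate:
  Red (10, 8): total = 1684
  Blue (12, 7): total = 1941
  Green (3, 1): total = 2594
  Amber (10, 13): total = 1847
  Violet (10, 9): total = 1545
Minimum is at Violet with total 1545 blocks.

Violet, total 1545 blocks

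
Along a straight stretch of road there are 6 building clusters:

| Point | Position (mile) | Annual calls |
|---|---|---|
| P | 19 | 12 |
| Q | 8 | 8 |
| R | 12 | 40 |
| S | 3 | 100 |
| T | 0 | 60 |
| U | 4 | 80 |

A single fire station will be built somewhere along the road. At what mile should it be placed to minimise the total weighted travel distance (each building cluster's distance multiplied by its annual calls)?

x = 3

For a sum of weighted absolute distances on a line, the optimum is the weighted median (not the mean). Total weight W = 300; half-weight = 150.
Sort by position and accumulate weight:
  mile 0 (T, w=60) → cum 60
  mile 3 (S, w=100) → cum 160  ≥ 150 → median here
  mile 4 (U, w=80) → cum 240
  mile 8 (Q, w=8) → cum 248
  mile 12 (R, w=40) → cum 288
  mile 19 (P, w=12) → cum 300
Optimal location: mile 3.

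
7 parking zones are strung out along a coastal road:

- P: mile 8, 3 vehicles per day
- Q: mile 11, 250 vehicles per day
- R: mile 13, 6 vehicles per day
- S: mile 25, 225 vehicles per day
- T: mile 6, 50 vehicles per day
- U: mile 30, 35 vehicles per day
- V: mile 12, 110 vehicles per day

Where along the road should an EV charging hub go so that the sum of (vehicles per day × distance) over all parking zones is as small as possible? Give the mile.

For a sum of weighted absolute distances on a line, the optimum is the weighted median (not the mean). Total weight W = 679; half-weight = 339.5.
Sort by position and accumulate weight:
  mile 6 (T, w=50) → cum 50
  mile 8 (P, w=3) → cum 53
  mile 11 (Q, w=250) → cum 303
  mile 12 (V, w=110) → cum 413  ≥ 339.5 → median here
  mile 13 (R, w=6) → cum 419
  mile 25 (S, w=225) → cum 644
  mile 30 (U, w=35) → cum 679
Optimal location: mile 12.

x = 12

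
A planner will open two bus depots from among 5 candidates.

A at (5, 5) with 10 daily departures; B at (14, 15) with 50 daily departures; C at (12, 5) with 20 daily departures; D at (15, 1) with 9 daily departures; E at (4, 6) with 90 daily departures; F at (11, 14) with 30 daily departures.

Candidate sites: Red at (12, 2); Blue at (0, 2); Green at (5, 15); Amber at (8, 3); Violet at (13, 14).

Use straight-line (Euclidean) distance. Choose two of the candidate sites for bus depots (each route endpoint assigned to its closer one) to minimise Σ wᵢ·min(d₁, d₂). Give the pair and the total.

{Amber, Violet}, total 771.7

Evaluate every pair (each demand assigned to the nearer of the two):
  {Amber, Violet}: total = 771.7
  {Blue, Violet}: total = 997.6
  {Red, Violet}: total = 1100.3
  {Green, Amber}: total = 1273.5
  {Green, Violet}: total = 1345.2
  {Red, Amber}: total = 1574.2
  {Blue, Green}: total = 1579.3
  {Red, Green}: total = 1602.1
  {Blue, Amber}: total = 1653.9
  {Red, Blue}: total = 1674.8
Best pair: {Amber, Violet} with total 771.7.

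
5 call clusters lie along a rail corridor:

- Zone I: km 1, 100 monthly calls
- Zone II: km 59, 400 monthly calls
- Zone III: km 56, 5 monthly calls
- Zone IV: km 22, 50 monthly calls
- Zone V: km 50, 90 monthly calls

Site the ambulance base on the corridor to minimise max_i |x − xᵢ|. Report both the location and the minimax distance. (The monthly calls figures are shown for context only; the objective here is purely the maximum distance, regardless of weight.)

location 30, max distance 29

The 1-center on a line is the midpoint of the two extreme points: leftmost at 1, rightmost at 59.
Optimal location = (1 + 59)/2 = 30; maximum distance = (59 − 1)/2 = 29.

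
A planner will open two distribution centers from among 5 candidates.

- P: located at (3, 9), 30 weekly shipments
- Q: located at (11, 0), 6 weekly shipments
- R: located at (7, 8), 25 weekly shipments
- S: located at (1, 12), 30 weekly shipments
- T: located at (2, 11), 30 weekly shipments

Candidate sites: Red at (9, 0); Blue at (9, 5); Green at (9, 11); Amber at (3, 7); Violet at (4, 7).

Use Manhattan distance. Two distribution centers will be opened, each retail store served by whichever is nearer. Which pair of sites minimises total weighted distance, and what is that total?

Evaluate every pair (each demand assigned to the nearer of the two):
  {Red, Amber}: total = 557
  {Blue, Amber}: total = 587
  {Amber, Violet}: total = 604
  {Red, Violet}: total = 622
  {Green, Amber}: total = 623
  {Blue, Violet}: total = 652
  {Green, Violet}: total = 688
  {Red, Green}: total = 857
  {Blue, Green}: total = 887
  {Red, Blue}: total = 1277
Best pair: {Red, Amber} with total 557.

{Red, Amber}, total 557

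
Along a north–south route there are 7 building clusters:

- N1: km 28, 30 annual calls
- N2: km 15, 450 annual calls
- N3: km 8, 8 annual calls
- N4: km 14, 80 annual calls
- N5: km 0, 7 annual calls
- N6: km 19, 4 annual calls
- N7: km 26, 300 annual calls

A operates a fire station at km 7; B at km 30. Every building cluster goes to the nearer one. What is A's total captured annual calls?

545

The indifferent point is the midpoint (7+30)/2 = 18.5; building clusters left of it (closer to A at 7) go to A, those right go to B.
  N5 at 0 (w=7) → A
  N3 at 8 (w=8) → A
  N4 at 14 (w=80) → A
  N2 at 15 (w=450) → A
  N6 at 19 (w=4) → B
  N7 at 26 (w=300) → B
  N1 at 28 (w=30) → B
A captures 545; B captures 334.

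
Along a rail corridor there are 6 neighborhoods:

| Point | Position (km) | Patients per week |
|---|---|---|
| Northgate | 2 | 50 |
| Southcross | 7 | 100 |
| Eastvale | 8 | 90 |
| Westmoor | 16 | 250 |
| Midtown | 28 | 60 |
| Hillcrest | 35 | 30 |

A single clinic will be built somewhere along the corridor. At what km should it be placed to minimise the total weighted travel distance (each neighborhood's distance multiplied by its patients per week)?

x = 16

For a sum of weighted absolute distances on a line, the optimum is the weighted median (not the mean). Total weight W = 580; half-weight = 290.
Sort by position and accumulate weight:
  km 2 (Northgate, w=50) → cum 50
  km 7 (Southcross, w=100) → cum 150
  km 8 (Eastvale, w=90) → cum 240
  km 16 (Westmoor, w=250) → cum 490  ≥ 290 → median here
  km 28 (Midtown, w=60) → cum 550
  km 35 (Hillcrest, w=30) → cum 580
Optimal location: km 16.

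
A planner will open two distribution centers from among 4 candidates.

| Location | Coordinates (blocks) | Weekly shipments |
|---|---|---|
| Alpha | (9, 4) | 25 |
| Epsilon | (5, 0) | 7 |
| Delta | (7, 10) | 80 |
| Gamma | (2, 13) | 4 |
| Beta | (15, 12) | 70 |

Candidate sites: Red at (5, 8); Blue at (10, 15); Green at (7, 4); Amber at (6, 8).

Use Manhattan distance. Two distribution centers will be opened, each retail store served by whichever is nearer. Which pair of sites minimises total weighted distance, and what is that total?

Evaluate every pair (each demand assigned to the nearer of the two):
  {Blue, Amber}: total = 1074
  {Red, Blue}: total = 1168
  {Blue, Green}: total = 1172
  {Green, Amber}: total = 1278
  {Red, Amber}: total = 1413
  {Red, Green}: total = 1424
Best pair: {Blue, Amber} with total 1074.

{Blue, Amber}, total 1074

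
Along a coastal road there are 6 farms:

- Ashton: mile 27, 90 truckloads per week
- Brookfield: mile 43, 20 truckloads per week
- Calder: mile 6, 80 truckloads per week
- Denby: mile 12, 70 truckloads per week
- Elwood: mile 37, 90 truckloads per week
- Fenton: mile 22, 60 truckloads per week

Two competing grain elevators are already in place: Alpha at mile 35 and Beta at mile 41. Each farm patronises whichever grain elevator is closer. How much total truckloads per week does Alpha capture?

The indifferent point is the midpoint (35+41)/2 = 38; farms left of it (closer to Alpha at 35) go to Alpha, those right go to Beta.
  Calder at 6 (w=80) → Alpha
  Denby at 12 (w=70) → Alpha
  Fenton at 22 (w=60) → Alpha
  Ashton at 27 (w=90) → Alpha
  Elwood at 37 (w=90) → Alpha
  Brookfield at 43 (w=20) → Beta
Alpha captures 390; Beta captures 20.

390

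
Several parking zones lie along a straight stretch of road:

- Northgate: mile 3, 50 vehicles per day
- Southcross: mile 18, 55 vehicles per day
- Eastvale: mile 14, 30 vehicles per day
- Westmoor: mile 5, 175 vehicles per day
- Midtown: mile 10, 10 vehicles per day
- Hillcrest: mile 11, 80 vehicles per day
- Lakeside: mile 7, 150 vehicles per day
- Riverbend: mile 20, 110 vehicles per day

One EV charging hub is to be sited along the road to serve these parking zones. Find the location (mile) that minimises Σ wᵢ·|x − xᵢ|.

x = 7

For a sum of weighted absolute distances on a line, the optimum is the weighted median (not the mean). Total weight W = 660; half-weight = 330.
Sort by position and accumulate weight:
  mile 3 (Northgate, w=50) → cum 50
  mile 5 (Westmoor, w=175) → cum 225
  mile 7 (Lakeside, w=150) → cum 375  ≥ 330 → median here
  mile 10 (Midtown, w=10) → cum 385
  mile 11 (Hillcrest, w=80) → cum 465
  mile 14 (Eastvale, w=30) → cum 495
  mile 18 (Southcross, w=55) → cum 550
  mile 20 (Riverbend, w=110) → cum 660
Optimal location: mile 7.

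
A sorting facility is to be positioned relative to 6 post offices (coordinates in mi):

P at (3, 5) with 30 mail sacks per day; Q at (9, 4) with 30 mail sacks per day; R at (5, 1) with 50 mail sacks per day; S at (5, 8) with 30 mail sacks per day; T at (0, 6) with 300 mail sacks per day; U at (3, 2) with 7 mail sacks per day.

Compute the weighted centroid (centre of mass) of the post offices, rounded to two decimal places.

(1.75, 5.31)

The minimiser of Σwᵢ‖p−pᵢ‖² is the weighted centroid p* = (Σwᵢpᵢ)/(Σwᵢ).
Σwᵢ = 447.
Σwᵢxᵢ = 30·3 + 30·9 + 50·5 + 30·5 + 300·0 + 7·3 = 781.
Σwᵢyᵢ = 30·5 + 30·4 + 50·1 + 30·8 + 300·6 + 7·2 = 2374.
x* = 781/447 = 1.75, y* = 2374/447 = 5.31.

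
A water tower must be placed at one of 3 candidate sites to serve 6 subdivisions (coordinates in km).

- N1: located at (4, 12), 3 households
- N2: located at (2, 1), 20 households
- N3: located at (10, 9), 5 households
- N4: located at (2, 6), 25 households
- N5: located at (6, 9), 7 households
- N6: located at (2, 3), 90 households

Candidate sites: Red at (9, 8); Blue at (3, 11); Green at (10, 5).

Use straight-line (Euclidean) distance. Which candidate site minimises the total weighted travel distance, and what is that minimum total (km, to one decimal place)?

Blue, total 1120.0 km

Total weighted distance at each candidate:
  Red (9, 8): total = 1202.6
  Blue (3, 11): total = 1120.0
  Green (10, 5): total = 1209.9
Minimum is at Blue with total 1120.0 km.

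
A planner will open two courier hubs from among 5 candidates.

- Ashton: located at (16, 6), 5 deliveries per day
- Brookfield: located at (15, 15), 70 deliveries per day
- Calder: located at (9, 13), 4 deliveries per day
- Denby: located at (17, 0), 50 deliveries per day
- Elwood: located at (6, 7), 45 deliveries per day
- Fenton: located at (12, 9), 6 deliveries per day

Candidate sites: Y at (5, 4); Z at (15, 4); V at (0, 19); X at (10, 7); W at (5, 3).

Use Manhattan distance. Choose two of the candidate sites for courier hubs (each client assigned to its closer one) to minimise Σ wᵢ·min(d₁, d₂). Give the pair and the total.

Evaluate every pair (each demand assigned to the nearer of the two):
  {Z, X}: total = 1317
  {Y, Z}: total = 1365
  {Z, W}: total = 1414
  {Z, V}: total = 1733
  {Y, X}: total = 1877
  {V, X}: total = 1877
  {X, W}: total = 1877
  {Y, V}: total = 2499
  {V, W}: total = 2509
  {Y, W}: total = 2589
Best pair: {Z, X} with total 1317.

{Z, X}, total 1317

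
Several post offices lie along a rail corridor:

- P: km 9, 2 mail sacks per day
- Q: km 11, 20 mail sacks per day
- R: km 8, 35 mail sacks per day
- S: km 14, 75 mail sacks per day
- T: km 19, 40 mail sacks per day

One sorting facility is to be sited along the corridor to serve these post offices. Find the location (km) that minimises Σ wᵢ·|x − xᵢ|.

x = 14

For a sum of weighted absolute distances on a line, the optimum is the weighted median (not the mean). Total weight W = 172; half-weight = 86.
Sort by position and accumulate weight:
  km 8 (R, w=35) → cum 35
  km 9 (P, w=2) → cum 37
  km 11 (Q, w=20) → cum 57
  km 14 (S, w=75) → cum 132  ≥ 86 → median here
  km 19 (T, w=40) → cum 172
Optimal location: km 14.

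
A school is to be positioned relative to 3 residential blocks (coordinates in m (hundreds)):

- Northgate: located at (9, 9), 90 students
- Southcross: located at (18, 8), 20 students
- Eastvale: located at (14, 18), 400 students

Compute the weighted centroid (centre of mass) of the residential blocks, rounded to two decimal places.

The minimiser of Σwᵢ‖p−pᵢ‖² is the weighted centroid p* = (Σwᵢpᵢ)/(Σwᵢ).
Σwᵢ = 510.
Σwᵢxᵢ = 90·9 + 20·18 + 400·14 = 6770.
Σwᵢyᵢ = 90·9 + 20·8 + 400·18 = 8170.
x* = 6770/510 = 13.27, y* = 8170/510 = 16.02.

(13.27, 16.02)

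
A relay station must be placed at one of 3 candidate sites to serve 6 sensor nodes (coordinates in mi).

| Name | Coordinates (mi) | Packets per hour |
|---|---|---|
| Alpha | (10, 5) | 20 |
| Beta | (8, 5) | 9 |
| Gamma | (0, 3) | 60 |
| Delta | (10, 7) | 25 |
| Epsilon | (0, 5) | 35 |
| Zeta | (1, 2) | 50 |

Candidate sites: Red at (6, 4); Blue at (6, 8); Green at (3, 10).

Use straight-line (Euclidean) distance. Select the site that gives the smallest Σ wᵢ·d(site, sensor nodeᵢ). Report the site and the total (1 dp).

Red, total 1074.7 mi

Total weighted distance at each candidate:
  Red (6, 4): total = 1074.7
  Blue (6, 8): total = 1329.4
  Green (3, 10): total = 1499.4
Minimum is at Red with total 1074.7 mi.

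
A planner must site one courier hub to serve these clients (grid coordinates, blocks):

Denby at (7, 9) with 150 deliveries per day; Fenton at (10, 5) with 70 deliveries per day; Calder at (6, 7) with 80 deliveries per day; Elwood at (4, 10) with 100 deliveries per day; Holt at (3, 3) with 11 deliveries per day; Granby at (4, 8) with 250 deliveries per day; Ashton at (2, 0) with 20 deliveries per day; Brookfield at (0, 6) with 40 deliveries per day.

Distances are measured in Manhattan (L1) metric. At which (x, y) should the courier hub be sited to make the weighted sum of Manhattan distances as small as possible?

(4, 8)

Manhattan distance separates: Σwᵢ(|x−xᵢ|+|y−yᵢ|) = Σwᵢ|x−xᵢ| + Σwᵢ|y−yᵢ|, so x and y are optimised independently as 1-D weighted medians.
Total weight W = 721; half = 360.5.
x-coordinate, sorted with cumulative weight:
  x=0 (Brookfield, w=40) cum 40
  x=2 (Ashton, w=20) cum 60
  x=3 (Holt, w=11) cum 71
  x=4 (Elwood, w=100) cum 171
  x=4 (Granby, w=250) cum 421  ← median
  x=6 (Calder, w=80) cum 501
  x=7 (Denby, w=150) cum 651
  x=10 (Fenton, w=70) cum 721
⇒ x* = 4
y-coordinate, sorted with cumulative weight:
  y=0 (Ashton, w=20) cum 20
  y=3 (Holt, w=11) cum 31
  y=5 (Fenton, w=70) cum 101
  y=6 (Brookfield, w=40) cum 141
  y=7 (Calder, w=80) cum 221
  y=8 (Granby, w=250) cum 471  ← median
  y=9 (Denby, w=150) cum 621
  y=10 (Elwood, w=100) cum 721
⇒ y* = 8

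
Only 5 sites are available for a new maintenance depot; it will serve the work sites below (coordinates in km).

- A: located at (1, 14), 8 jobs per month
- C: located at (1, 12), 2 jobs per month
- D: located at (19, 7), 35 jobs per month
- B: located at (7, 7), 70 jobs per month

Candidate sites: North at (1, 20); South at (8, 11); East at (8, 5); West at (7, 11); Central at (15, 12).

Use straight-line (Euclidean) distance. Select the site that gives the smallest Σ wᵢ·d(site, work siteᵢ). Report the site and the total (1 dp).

Total weighted distance at each candidate:
  North (1, 20): total = 1843.4
  South (8, 11): total = 773.4
  East (8, 5): total = 658.8
  West (7, 11): total = 788.6
  Central (15, 12): total = 1025.6
Minimum is at East with total 658.8 km.

East, total 658.8 km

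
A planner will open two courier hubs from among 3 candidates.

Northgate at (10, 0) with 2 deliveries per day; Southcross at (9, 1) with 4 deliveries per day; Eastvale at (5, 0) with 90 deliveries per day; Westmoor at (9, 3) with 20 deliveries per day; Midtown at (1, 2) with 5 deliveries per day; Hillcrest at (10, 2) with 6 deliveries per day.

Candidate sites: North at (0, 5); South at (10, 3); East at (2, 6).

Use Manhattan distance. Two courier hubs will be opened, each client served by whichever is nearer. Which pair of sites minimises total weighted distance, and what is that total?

{North, South}, total 784

Evaluate every pair (each demand assigned to the nearer of the two):
  {North, South}: total = 784
  {South, East}: total = 789
  {North, East}: total = 1178
Best pair: {North, South} with total 784.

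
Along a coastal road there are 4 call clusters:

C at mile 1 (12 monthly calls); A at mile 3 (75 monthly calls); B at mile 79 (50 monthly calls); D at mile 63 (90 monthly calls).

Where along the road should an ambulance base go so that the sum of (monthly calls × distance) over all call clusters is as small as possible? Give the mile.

x = 63

For a sum of weighted absolute distances on a line, the optimum is the weighted median (not the mean). Total weight W = 227; half-weight = 113.5.
Sort by position and accumulate weight:
  mile 1 (C, w=12) → cum 12
  mile 3 (A, w=75) → cum 87
  mile 63 (D, w=90) → cum 177  ≥ 113.5 → median here
  mile 79 (B, w=50) → cum 227
Optimal location: mile 63.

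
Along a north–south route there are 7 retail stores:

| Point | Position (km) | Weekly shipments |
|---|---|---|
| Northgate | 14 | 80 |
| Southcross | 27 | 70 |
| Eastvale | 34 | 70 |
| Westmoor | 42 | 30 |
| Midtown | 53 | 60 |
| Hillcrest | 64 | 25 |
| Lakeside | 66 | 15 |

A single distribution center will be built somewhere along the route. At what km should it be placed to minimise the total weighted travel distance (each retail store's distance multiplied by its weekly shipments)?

x = 34

For a sum of weighted absolute distances on a line, the optimum is the weighted median (not the mean). Total weight W = 350; half-weight = 175.
Sort by position and accumulate weight:
  km 14 (Northgate, w=80) → cum 80
  km 27 (Southcross, w=70) → cum 150
  km 34 (Eastvale, w=70) → cum 220  ≥ 175 → median here
  km 42 (Westmoor, w=30) → cum 250
  km 53 (Midtown, w=60) → cum 310
  km 64 (Hillcrest, w=25) → cum 335
  km 66 (Lakeside, w=15) → cum 350
Optimal location: km 34.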